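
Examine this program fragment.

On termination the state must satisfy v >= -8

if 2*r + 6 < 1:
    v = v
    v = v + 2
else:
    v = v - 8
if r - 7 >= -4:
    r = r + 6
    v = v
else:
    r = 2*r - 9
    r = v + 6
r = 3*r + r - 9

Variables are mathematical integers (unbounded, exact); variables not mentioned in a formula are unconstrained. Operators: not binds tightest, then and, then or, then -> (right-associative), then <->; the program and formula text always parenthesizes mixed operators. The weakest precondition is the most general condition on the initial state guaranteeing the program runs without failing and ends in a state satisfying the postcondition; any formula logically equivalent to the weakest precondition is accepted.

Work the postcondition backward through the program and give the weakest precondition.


Working backward. After the program, v >= -8 must hold.
Before r := 3*r + r - 9: v >= -8
Then branch requires v >= -8; else branch requires v >= -8.
Before the if: (r >= 3 -> v >= -8) and ((not (r >= 3)) -> v >= -8)
Then branch requires (r >= 3 -> v >= -10) and ((not (r >= 3)) -> v >= -10); else branch requires (r >= 3 -> v >= 0) and ((not (r >= 3)) -> v >= 0).
Before the if: (2*r < -5 -> ((r >= 3 -> v >= -10) and ((not (r >= 3)) -> v >= -10))) and ((not (2*r < -5)) -> ((r >= 3 -> v >= 0) and ((not (r >= 3)) -> v >= 0)))
Answer: WP = (2*r < -5 -> ((r >= 3 -> v >= -10) and ((not (r >= 3)) -> v >= -10))) and ((not (2*r < -5)) -> ((r >= 3 -> v >= 0) and ((not (r >= 3)) -> v >= 0)))


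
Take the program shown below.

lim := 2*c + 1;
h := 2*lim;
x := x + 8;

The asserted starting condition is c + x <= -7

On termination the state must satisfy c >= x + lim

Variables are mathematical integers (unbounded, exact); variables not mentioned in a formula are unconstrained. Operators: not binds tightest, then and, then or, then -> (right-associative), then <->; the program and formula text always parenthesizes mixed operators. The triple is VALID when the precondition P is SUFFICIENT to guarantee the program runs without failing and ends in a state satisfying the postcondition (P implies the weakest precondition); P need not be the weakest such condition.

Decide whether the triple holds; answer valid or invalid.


Working backward. After the program, the postcondition c >= x + lim must hold; in canonical form it is c >= lim + x.
Before x := x + 8: c >= lim + x + 8
Before h := 2*lim: c >= lim + x + 8
Before lim := 2*c + 1: c + x <= -9
The weakest precondition is c + x <= -9.
Check whether c + x <= -7 implies it.
Countermodel: at the initial state c = -8, x = 0, the precondition holds but the weakest precondition fails.
Answer: invalid


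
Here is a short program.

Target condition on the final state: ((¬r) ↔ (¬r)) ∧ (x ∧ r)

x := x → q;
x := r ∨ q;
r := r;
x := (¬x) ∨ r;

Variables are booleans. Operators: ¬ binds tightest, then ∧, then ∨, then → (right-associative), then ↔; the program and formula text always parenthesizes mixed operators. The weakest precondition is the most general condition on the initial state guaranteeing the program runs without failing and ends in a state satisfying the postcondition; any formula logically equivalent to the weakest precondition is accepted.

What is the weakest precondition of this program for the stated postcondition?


Working backward. After the program, the postcondition ((¬r) ↔ (¬r)) ∧ (x ∧ r) must hold; in canonical form it is x ∧ r.
Before x := (¬x) ∨ r: ((¬x) ∨ r) ∧ r
Before r := r: ((¬x) ∨ r) ∧ r
Before x := r ∨ q: ((¬(r ∨ q)) ∨ r) ∧ r
Before x := x → q: ((¬(r ∨ q)) ∨ r) ∧ r
Answer: WP = ((¬(r ∨ q)) ∨ r) ∧ r


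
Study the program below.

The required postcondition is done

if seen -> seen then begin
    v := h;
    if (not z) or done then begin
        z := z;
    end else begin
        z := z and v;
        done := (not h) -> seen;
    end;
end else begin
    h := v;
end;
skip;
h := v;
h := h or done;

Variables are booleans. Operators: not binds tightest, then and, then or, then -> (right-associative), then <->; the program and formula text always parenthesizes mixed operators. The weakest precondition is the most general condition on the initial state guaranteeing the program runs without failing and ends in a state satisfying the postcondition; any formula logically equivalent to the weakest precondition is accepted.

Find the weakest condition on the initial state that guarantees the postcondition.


Working backward. After the program, done must hold.
Before h := h or done: done
Before h := v: done
Before skip: done
Then branch requires (((not z) or done) -> done) and ((not ((not z) or done)) -> ((not h) -> seen)); else branch requires done.
Before the if: (((not z) or done) -> done) and ((not ((not z) or done)) -> ((not h) -> seen))
Answer: WP = (((not z) or done) -> done) and ((not ((not z) or done)) -> ((not h) -> seen))


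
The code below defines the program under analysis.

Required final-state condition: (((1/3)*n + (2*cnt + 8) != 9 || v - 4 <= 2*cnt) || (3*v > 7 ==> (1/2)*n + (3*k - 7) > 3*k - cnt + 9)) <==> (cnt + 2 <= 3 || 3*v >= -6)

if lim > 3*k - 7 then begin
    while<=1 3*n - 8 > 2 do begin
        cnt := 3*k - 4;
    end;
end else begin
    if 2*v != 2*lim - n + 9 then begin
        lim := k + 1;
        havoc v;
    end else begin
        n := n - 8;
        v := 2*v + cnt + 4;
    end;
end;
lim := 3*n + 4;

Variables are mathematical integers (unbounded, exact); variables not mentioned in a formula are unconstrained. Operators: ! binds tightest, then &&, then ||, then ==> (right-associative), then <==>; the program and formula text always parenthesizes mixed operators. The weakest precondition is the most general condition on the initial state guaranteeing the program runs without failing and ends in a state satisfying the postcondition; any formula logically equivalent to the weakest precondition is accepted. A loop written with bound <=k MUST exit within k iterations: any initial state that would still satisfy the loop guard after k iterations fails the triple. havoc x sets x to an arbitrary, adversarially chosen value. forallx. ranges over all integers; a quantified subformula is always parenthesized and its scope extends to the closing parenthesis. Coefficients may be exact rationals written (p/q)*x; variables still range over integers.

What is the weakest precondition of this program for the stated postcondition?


Working backward. After the program, the postcondition (((1/3)*n + (2*cnt + 8) != 9 || v - 4 <= 2*cnt) || (3*v > 7 ==> (1/2)*n + (3*k - 7) > 3*k - cnt + 9)) <==> (cnt + 2 <= 3 || 3*v >= -6) must hold; in canonical form it is (2*cnt + (1/3)*n != 1 || v <= 2*cnt + 4 || (3*v > 7 ==> cnt + (1/2)*n > 16)) <==> (cnt <= 1 || 3*v >= -6).
Before lim := 3*n + 4: (2*cnt + (1/3)*n != 1 || v <= 2*cnt + 4 || (3*v > 7 ==> cnt + (1/2)*n > 16)) <==> (cnt <= 1 || 3*v >= -6)
Then branch requires (3*n > 10 ==> ((!(3*n > 10)) && ((6*k + (1/3)*n != 9 || v <= 6*k - 4 || (3*v > 7 ==> 3*k + (1/2)*n > 20)) <==> (3*k <= 5 || 3*v >= -6)))) && ((!(3*n > 10)) ==> ((2*cnt + (1/3)*n != 1 || v <= 2*cnt + 4 || (3*v > 7 ==> cnt + (1/2)*n > 16)) <==> (cnt <= 1 || 3*v >= -6))); else branch requires (n + 2*v != 2*lim + 9 ==> (forall v_1. ((2*cnt + (1/3)*n != 1 || v_1 <= 2*cnt + 4 || (3*v_1 > 7 ==> cnt + (1/2)*n > 16)) <==> (cnt <= 1 || 3*v_1 >= -6)))) && ((!(n + 2*v != 2*lim + 9)) ==> ((2*cnt + (1/3)*n != 11/3 || 2*v <= cnt || (3*cnt + 6*v > -5 ==> cnt + (1/2)*n > 20)) <==> (cnt <= 1 || 3*cnt + 6*v >= -18))).
Before the if: (lim > 3*k - 7 ==> ((3*n > 10 ==> ((!(3*n > 10)) && ((6*k + (1/3)*n != 9 || v <= 6*k - 4 || (3*v > 7 ==> 3*k + (1/2)*n > 20)) <==> (3*k <= 5 || 3*v >= -6)))) && ((!(3*n > 10)) ==> ((2*cnt + (1/3)*n != 1 || v <= 2*cnt + 4 || (3*v > 7 ==> cnt + (1/2)*n > 16)) <==> (cnt <= 1 || 3*v >= -6))))) && ((!(lim > 3*k - 7)) ==> ((n + 2*v != 2*lim + 9 ==> (forall v_1. ((2*cnt + (1/3)*n != 1 || v_1 <= 2*cnt + 4 || (3*v_1 > 7 ==> cnt + (1/2)*n > 16)) <==> (cnt <= 1 || 3*v_1 >= -6)))) && ((!(n + 2*v != 2*lim + 9)) ==> ((2*cnt + (1/3)*n != 11/3 || 2*v <= cnt || (3*cnt + 6*v > -5 ==> cnt + (1/2)*n > 20)) <==> (cnt <= 1 || 3*cnt + 6*v >= -18)))))
Answer: WP = (lim > 3*k - 7 ==> ((3*n > 10 ==> ((!(3*n > 10)) && ((6*k + (1/3)*n != 9 || v <= 6*k - 4 || (3*v > 7 ==> 3*k + (1/2)*n > 20)) <==> (3*k <= 5 || 3*v >= -6)))) && ((!(3*n > 10)) ==> ((2*cnt + (1/3)*n != 1 || v <= 2*cnt + 4 || (3*v > 7 ==> cnt + (1/2)*n > 16)) <==> (cnt <= 1 || 3*v >= -6))))) && ((!(lim > 3*k - 7)) ==> ((n + 2*v != 2*lim + 9 ==> (forall v_1. ((2*cnt + (1/3)*n != 1 || v_1 <= 2*cnt + 4 || (3*v_1 > 7 ==> cnt + (1/2)*n > 16)) <==> (cnt <= 1 || 3*v_1 >= -6)))) && ((!(n + 2*v != 2*lim + 9)) ==> ((2*cnt + (1/3)*n != 11/3 || 2*v <= cnt || (3*cnt + 6*v > -5 ==> cnt + (1/2)*n > 20)) <==> (cnt <= 1 || 3*cnt + 6*v >= -18)))))


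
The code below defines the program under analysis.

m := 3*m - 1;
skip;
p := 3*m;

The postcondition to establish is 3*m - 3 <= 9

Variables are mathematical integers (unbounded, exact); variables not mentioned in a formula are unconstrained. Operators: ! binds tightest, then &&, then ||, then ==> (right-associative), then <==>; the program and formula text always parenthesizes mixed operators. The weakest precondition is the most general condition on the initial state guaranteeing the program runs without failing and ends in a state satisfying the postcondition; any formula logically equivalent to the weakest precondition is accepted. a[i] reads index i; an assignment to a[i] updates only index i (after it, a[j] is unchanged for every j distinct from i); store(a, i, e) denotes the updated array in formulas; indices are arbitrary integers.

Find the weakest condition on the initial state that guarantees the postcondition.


Working backward. After the program, the postcondition 3*m - 3 <= 9 must hold; in canonical form it is 3*m <= 12.
Before p := 3*m: 3*m <= 12
Before skip: 3*m <= 12
Before m := 3*m - 1: 9*m <= 15
Answer: WP = 9*m <= 15


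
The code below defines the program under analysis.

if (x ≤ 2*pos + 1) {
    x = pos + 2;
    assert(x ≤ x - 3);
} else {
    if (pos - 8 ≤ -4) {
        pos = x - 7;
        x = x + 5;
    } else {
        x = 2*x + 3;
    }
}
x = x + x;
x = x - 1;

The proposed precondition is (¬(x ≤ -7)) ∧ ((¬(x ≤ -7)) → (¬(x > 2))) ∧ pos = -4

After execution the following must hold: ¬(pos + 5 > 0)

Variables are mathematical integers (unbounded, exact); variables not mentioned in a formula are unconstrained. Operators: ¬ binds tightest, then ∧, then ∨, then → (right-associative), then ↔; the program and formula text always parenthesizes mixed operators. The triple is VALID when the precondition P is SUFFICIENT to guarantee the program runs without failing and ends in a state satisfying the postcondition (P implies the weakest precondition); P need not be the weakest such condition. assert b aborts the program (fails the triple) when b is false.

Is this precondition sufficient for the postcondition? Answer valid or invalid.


Working backward. After the program, the postcondition ¬(pos + 5 > 0) must hold; in canonical form it is ¬(pos > -5).
Before x := x - 1: ¬(pos > -5)
Before x := x + x: ¬(pos > -5)
Then branch requires false; else branch requires (pos ≤ 4 → (¬(x > 2))) ∧ ((¬(pos ≤ 4)) → (¬(pos > -5))).
Before the if: (¬(x ≤ 2*pos + 1)) ∧ ((¬(x ≤ 2*pos + 1)) → ((pos ≤ 4 → (¬(x > 2))) ∧ ((¬(pos ≤ 4)) → (¬(pos > -5)))))
The weakest precondition is (¬(x ≤ 2*pos + 1)) ∧ ((¬(x ≤ 2*pos + 1)) → ((pos ≤ 4 → (¬(x > 2))) ∧ ((¬(pos ≤ 4)) → (¬(pos > -5))))).
Check whether (¬(x ≤ -7)) ∧ ((¬(x ≤ -7)) → (¬(x > 2))) ∧ pos = -4 implies it.
Every state satisfying the precondition satisfies the weakest precondition: the implication holds.
Answer: valid


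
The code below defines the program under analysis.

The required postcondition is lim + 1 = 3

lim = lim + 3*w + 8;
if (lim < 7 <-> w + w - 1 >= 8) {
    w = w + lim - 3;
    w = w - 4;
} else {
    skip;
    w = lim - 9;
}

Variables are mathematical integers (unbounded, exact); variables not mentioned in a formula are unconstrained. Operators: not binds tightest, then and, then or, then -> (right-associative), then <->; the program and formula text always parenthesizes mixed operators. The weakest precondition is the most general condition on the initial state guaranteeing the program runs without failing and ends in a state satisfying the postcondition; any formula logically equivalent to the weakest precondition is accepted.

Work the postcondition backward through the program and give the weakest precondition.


Working backward. After the program, the postcondition lim + 1 = 3 must hold; in canonical form it is lim = 2.
Then branch requires lim = 2; else branch requires lim = 2.
Before the if: ((lim < 7 <-> 2*w >= 9) -> lim = 2) and ((not (lim < 7 <-> 2*w >= 9)) -> lim = 2)
Before lim := lim + 3*w + 8: ((lim + 3*w < -1 <-> 2*w >= 9) -> lim + 3*w = -6) and ((not (lim + 3*w < -1 <-> 2*w >= 9)) -> lim + 3*w = -6)
Answer: WP = ((lim + 3*w < -1 <-> 2*w >= 9) -> lim + 3*w = -6) and ((not (lim + 3*w < -1 <-> 2*w >= 9)) -> lim + 3*w = -6)


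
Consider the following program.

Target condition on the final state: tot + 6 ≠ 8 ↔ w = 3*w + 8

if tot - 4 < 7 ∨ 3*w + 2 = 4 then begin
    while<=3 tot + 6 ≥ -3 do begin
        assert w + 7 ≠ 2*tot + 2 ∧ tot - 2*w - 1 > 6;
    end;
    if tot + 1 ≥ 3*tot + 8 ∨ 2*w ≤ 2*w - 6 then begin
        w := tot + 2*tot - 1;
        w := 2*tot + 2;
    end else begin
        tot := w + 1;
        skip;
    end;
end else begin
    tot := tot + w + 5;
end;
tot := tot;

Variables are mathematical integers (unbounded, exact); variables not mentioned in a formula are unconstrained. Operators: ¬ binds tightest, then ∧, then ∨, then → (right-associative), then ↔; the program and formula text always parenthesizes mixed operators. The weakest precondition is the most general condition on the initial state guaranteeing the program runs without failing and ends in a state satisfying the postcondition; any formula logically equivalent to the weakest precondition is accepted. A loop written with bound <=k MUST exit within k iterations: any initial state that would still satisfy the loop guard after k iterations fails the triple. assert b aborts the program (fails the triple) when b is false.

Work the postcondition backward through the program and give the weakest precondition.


Working backward. After the program, the postcondition tot + 6 ≠ 8 ↔ w = 3*w + 8 must hold; in canonical form it is tot ≠ 2 ↔ 2*w = -8.
Before tot := tot: tot ≠ 2 ↔ 2*w = -8
Then branch requires (tot ≥ -9 → (w ≠ 2*tot - 5 ∧ tot > 2*w + 7 ∧ (tot ≥ -9 → (w ≠ 2*tot - 5 ∧ tot > 2*w + 7 ∧ (tot ≥ -9 → (w ≠ 2*tot - 5 ∧ tot > 2*w + 7 ∧ (¬(tot ≥ -9)) ∧ (2*tot ≤ -7 → (tot ≠ 2 ↔ 4*tot = -12)) ∧ ((¬(2*tot ≤ -7)) → (w ≠ 1 ↔ 2*w = -8)))) ∧ ((¬(tot ≥ -9)) → ((2*tot ≤ -7 → (tot ≠ 2 ↔ 4*tot = -12)) ∧ ((¬(2*tot ≤ -7)) → (w ≠ 1 ↔ 2*w = -8)))))) ∧ ((¬(tot ≥ -9)) → ((2*tot ≤ -7 → (tot ≠ 2 ↔ 4*tot = -12)) ∧ ((¬(2*tot ≤ -7)) → (w ≠ 1 ↔ 2*w = -8)))))) ∧ ((¬(tot ≥ -9)) → ((2*tot ≤ -7 → (tot ≠ 2 ↔ 4*tot = -12)) ∧ ((¬(2*tot ≤ -7)) → (w ≠ 1 ↔ 2*w = -8)))); else branch requires tot + w ≠ -3 ↔ 2*w = -8.
Before the if: ((tot < 11 ∨ 3*w = 2) → ((tot ≥ -9 → (w ≠ 2*tot - 5 ∧ tot > 2*w + 7 ∧ (tot ≥ -9 → (w ≠ 2*tot - 5 ∧ tot > 2*w + 7 ∧ (tot ≥ -9 → (w ≠ 2*tot - 5 ∧ tot > 2*w + 7 ∧ (¬(tot ≥ -9)) ∧ (2*tot ≤ -7 → (tot ≠ 2 ↔ 4*tot = -12)) ∧ ((¬(2*tot ≤ -7)) → (w ≠ 1 ↔ 2*w = -8)))) ∧ ((¬(tot ≥ -9)) → ((2*tot ≤ -7 → (tot ≠ 2 ↔ 4*tot = -12)) ∧ ((¬(2*tot ≤ -7)) → (w ≠ 1 ↔ 2*w = -8)))))) ∧ ((¬(tot ≥ -9)) → ((2*tot ≤ -7 → (tot ≠ 2 ↔ 4*tot = -12)) ∧ ((¬(2*tot ≤ -7)) → (w ≠ 1 ↔ 2*w = -8)))))) ∧ ((¬(tot ≥ -9)) → ((2*tot ≤ -7 → (tot ≠ 2 ↔ 4*tot = -12)) ∧ ((¬(2*tot ≤ -7)) → (w ≠ 1 ↔ 2*w = -8)))))) ∧ ((¬(tot < 11 ∨ 3*w = 2)) → (tot + w ≠ -3 ↔ 2*w = -8))
Answer: WP = ((tot < 11 ∨ 3*w = 2) → ((tot ≥ -9 → (w ≠ 2*tot - 5 ∧ tot > 2*w + 7 ∧ (tot ≥ -9 → (w ≠ 2*tot - 5 ∧ tot > 2*w + 7 ∧ (tot ≥ -9 → (w ≠ 2*tot - 5 ∧ tot > 2*w + 7 ∧ (¬(tot ≥ -9)) ∧ (2*tot ≤ -7 → (tot ≠ 2 ↔ 4*tot = -12)) ∧ ((¬(2*tot ≤ -7)) → (w ≠ 1 ↔ 2*w = -8)))) ∧ ((¬(tot ≥ -9)) → ((2*tot ≤ -7 → (tot ≠ 2 ↔ 4*tot = -12)) ∧ ((¬(2*tot ≤ -7)) → (w ≠ 1 ↔ 2*w = -8)))))) ∧ ((¬(tot ≥ -9)) → ((2*tot ≤ -7 → (tot ≠ 2 ↔ 4*tot = -12)) ∧ ((¬(2*tot ≤ -7)) → (w ≠ 1 ↔ 2*w = -8)))))) ∧ ((¬(tot ≥ -9)) → ((2*tot ≤ -7 → (tot ≠ 2 ↔ 4*tot = -12)) ∧ ((¬(2*tot ≤ -7)) → (w ≠ 1 ↔ 2*w = -8)))))) ∧ ((¬(tot < 11 ∨ 3*w = 2)) → (tot + w ≠ -3 ↔ 2*w = -8))


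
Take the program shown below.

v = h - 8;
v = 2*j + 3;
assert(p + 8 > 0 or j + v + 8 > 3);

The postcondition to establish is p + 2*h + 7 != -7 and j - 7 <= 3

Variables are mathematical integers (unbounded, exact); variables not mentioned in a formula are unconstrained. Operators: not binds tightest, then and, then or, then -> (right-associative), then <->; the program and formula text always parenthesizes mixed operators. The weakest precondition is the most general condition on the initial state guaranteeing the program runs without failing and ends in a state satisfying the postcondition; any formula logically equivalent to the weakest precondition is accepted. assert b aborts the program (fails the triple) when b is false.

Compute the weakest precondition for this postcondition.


Working backward. After the program, the postcondition p + 2*h + 7 != -7 and j - 7 <= 3 must hold; in canonical form it is 2*h + p != -14 and j <= 10.
Before assert p + 8 > 0 or j + v + 8 > 3: (p > -8 or j + v > -5) and 2*h + p != -14 and j <= 10
Before v := 2*j + 3: (p > -8 or 3*j > -8) and 2*h + p != -14 and j <= 10
Before v := h - 8: (p > -8 or 3*j > -8) and 2*h + p != -14 and j <= 10
Answer: WP = (p > -8 or 3*j > -8) and 2*h + p != -14 and j <= 10


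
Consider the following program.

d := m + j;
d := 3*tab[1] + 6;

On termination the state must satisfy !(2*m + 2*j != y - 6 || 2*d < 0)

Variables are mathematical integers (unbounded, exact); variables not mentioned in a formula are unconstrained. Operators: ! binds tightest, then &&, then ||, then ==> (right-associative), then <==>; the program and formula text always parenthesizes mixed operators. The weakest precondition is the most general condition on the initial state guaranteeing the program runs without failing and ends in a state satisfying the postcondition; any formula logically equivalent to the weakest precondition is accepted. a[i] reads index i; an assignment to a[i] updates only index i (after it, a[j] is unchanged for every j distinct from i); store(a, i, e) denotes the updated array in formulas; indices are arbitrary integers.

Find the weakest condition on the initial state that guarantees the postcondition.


Working backward. After the program, the postcondition !(2*m + 2*j != y - 6 || 2*d < 0) must hold; in canonical form it is !(2*j + 2*m != y - 6 || 2*d < 0).
Before d := 3*tab[1] + 6: !(2*j + 2*m != y - 6 || 6*tab[1] < -12)
Before d := m + j: !(2*j + 2*m != y - 6 || 6*tab[1] < -12)
Answer: WP = !(2*j + 2*m != y - 6 || 6*tab[1] < -12)


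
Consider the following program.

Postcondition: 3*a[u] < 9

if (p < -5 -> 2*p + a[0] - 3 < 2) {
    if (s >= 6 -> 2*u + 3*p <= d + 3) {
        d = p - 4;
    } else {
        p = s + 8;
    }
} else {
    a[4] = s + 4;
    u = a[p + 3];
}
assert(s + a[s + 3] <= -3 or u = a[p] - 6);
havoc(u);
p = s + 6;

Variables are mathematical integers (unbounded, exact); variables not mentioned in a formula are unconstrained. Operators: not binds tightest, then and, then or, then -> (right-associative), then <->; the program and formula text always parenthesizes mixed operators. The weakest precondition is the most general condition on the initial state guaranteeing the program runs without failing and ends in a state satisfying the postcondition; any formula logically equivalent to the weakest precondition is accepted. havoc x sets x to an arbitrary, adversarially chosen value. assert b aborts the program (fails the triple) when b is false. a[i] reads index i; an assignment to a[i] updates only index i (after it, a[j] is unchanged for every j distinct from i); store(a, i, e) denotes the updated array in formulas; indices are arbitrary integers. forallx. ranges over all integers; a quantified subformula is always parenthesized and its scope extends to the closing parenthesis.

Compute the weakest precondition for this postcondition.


Working backward. After the program, 3*a[u] < 9 must hold.
Before p := s + 6: 3*a[u] < 9
Before havoc u: forall u_1. 3*a[u_1] < 9
Before assert s + a[s + 3] <= -3 or u = a[p] - 6: (a[s + 3] + s <= -3 or u = a[p] - 6) and (forall u_1. 3*a[u_1] < 9)
Then branch requires ((s >= 6 -> 3*p + 2*u <= d + 3) -> ((a[s + 3] + s <= -3 or u = a[p] - 6) and (forall u_1. 3*a[u_1] < 9))) and ((not (s >= 6 -> 3*p + 2*u <= d + 3)) -> ((a[s + 3] + s <= -3 or u = a[s + 8] - 6) and (forall u_1. 3*a[u_1] < 9))); else branch requires (store(a, 4, s + 4)[s + 3] + s <= -3 or store(a, 4, s + 4)[p + 3] = store(a, 4, s + 4)[p] - 6) and (forall u_1. 3*store(a, 4, s + 4)[u_1] < 9).
Before the if: ((p < -5 -> a[0] + 2*p < 5) -> (((s >= 6 -> 3*p + 2*u <= d + 3) -> ((a[s + 3] + s <= -3 or u = a[p] - 6) and (forall u_1. 3*a[u_1] < 9))) and ((not (s >= 6 -> 3*p + 2*u <= d + 3)) -> ((a[s + 3] + s <= -3 or u = a[s + 8] - 6) and (forall u_1. 3*a[u_1] < 9))))) and ((not (p < -5 -> a[0] + 2*p < 5)) -> ((store(a, 4, s + 4)[s + 3] + s <= -3 or store(a, 4, s + 4)[p + 3] = store(a, 4, s + 4)[p] - 6) and (forall u_1. 3*store(a, 4, s + 4)[u_1] < 9)))
Answer: WP = ((p < -5 -> a[0] + 2*p < 5) -> (((s >= 6 -> 3*p + 2*u <= d + 3) -> ((a[s + 3] + s <= -3 or u = a[p] - 6) and (forall u_1. 3*a[u_1] < 9))) and ((not (s >= 6 -> 3*p + 2*u <= d + 3)) -> ((a[s + 3] + s <= -3 or u = a[s + 8] - 6) and (forall u_1. 3*a[u_1] < 9))))) and ((not (p < -5 -> a[0] + 2*p < 5)) -> ((store(a, 4, s + 4)[s + 3] + s <= -3 or store(a, 4, s + 4)[p + 3] = store(a, 4, s + 4)[p] - 6) and (forall u_1. 3*store(a, 4, s + 4)[u_1] < 9)))


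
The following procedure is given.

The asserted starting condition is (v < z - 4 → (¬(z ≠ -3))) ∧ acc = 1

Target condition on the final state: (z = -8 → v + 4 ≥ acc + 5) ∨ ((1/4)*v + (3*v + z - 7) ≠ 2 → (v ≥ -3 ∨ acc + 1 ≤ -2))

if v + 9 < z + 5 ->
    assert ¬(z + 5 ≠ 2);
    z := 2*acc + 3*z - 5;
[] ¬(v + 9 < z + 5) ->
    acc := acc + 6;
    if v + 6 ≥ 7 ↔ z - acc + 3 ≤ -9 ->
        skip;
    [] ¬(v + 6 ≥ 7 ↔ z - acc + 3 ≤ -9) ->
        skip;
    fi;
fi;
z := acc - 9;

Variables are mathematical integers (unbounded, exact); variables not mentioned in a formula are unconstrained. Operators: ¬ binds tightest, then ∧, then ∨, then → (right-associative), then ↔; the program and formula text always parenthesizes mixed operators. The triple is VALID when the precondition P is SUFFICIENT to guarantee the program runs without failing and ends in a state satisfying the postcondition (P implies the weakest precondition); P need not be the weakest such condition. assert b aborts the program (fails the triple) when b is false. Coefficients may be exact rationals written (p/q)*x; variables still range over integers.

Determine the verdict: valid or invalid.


Working backward. After the program, the postcondition (z = -8 → v + 4 ≥ acc + 5) ∨ ((1/4)*v + (3*v + z - 7) ≠ 2 → (v ≥ -3 ∨ acc + 1 ≤ -2)) must hold; in canonical form it is (z = -8 → v ≥ acc + 1) ∨ ((13/4)*v + z ≠ 9 → (v ≥ -3 ∨ acc ≤ -3)).
Before z := acc - 9: (acc = 1 → v ≥ acc + 1) ∨ (acc + (13/4)*v ≠ 18 → (v ≥ -3 ∨ acc ≤ -3))
Then branch requires (¬(z ≠ -3)) ∧ ((acc = 1 → v ≥ acc + 1) ∨ (acc + (13/4)*v ≠ 18 → (v ≥ -3 ∨ acc ≤ -3))); else branch requires ((v ≥ 1 ↔ z ≤ acc - 6) → ((acc = -5 → v ≥ acc + 7) ∨ (acc + (13/4)*v ≠ 12 → (v ≥ -3 ∨ acc ≤ -9)))) ∧ ((¬(v ≥ 1 ↔ z ≤ acc - 6)) → ((acc = -5 → v ≥ acc + 7) ∨ (acc + (13/4)*v ≠ 12 → (v ≥ -3 ∨ acc ≤ -9)))).
Before the if: (v < z - 4 → ((¬(z ≠ -3)) ∧ ((acc = 1 → v ≥ acc + 1) ∨ (acc + (13/4)*v ≠ 18 → (v ≥ -3 ∨ acc ≤ -3))))) ∧ ((¬(v < z - 4)) → (((v ≥ 1 ↔ z ≤ acc - 6) → ((acc = -5 → v ≥ acc + 7) ∨ (acc + (13/4)*v ≠ 12 → (v ≥ -3 ∨ acc ≤ -9)))) ∧ ((¬(v ≥ 1 ↔ z ≤ acc - 6)) → ((acc = -5 → v ≥ acc + 7) ∨ (acc + (13/4)*v ≠ 12 → (v ≥ -3 ∨ acc ≤ -9))))))
The weakest precondition is (v < z - 4 → ((¬(z ≠ -3)) ∧ ((acc = 1 → v ≥ acc + 1) ∨ (acc + (13/4)*v ≠ 18 → (v ≥ -3 ∨ acc ≤ -3))))) ∧ ((¬(v < z - 4)) → (((v ≥ 1 ↔ z ≤ acc - 6) → ((acc = -5 → v ≥ acc + 7) ∨ (acc + (13/4)*v ≠ 12 → (v ≥ -3 ∨ acc ≤ -9)))) ∧ ((¬(v ≥ 1 ↔ z ≤ acc - 6)) → ((acc = -5 → v ≥ acc + 7) ∨ (acc + (13/4)*v ≠ 12 → (v ≥ -3 ∨ acc ≤ -9)))))).
Check whether (v < z - 4 → (¬(z ≠ -3))) ∧ acc = 1 implies it.
Countermodel: at the initial state acc = 1, v = -8, z = -3, the precondition holds but the weakest precondition fails.
Answer: invalid


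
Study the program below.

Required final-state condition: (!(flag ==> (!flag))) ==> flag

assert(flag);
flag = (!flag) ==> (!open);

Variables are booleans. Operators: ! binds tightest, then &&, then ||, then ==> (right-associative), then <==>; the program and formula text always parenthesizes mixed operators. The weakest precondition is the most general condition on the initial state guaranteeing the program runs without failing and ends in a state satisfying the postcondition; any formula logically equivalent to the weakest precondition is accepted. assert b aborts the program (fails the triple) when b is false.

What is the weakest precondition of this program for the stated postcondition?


Working backward. After the program, (!(flag ==> (!flag))) ==> flag must hold.
Before flag := (!flag) ==> (!open): (!(((!flag) ==> (!open)) ==> (!((!flag) ==> (!open))))) ==> ((!flag) ==> (!open))
Before assert flag: flag && ((!(((!flag) ==> (!open)) ==> (!((!flag) ==> (!open))))) ==> ((!flag) ==> (!open)))
Answer: WP = flag && ((!(((!flag) ==> (!open)) ==> (!((!flag) ==> (!open))))) ==> ((!flag) ==> (!open)))


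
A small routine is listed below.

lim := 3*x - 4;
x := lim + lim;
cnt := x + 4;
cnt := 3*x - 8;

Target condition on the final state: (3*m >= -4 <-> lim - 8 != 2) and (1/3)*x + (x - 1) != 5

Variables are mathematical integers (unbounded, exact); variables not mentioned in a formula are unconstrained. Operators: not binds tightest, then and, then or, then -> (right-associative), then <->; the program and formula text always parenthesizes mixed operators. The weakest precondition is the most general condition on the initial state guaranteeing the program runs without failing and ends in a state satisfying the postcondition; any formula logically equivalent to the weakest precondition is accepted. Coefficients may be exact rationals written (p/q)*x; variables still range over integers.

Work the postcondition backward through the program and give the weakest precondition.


Working backward. After the program, the postcondition (3*m >= -4 <-> lim - 8 != 2) and (1/3)*x + (x - 1) != 5 must hold; in canonical form it is (3*m >= -4 <-> lim != 10) and (4/3)*x != 6.
Before cnt := 3*x - 8: (3*m >= -4 <-> lim != 10) and (4/3)*x != 6
Before cnt := x + 4: (3*m >= -4 <-> lim != 10) and (4/3)*x != 6
Before x := lim + lim: (3*m >= -4 <-> lim != 10) and (8/3)*lim != 6
Before lim := 3*x - 4: (3*m >= -4 <-> 3*x != 14) and 8*x != 50/3
Answer: WP = (3*m >= -4 <-> 3*x != 14) and 8*x != 50/3


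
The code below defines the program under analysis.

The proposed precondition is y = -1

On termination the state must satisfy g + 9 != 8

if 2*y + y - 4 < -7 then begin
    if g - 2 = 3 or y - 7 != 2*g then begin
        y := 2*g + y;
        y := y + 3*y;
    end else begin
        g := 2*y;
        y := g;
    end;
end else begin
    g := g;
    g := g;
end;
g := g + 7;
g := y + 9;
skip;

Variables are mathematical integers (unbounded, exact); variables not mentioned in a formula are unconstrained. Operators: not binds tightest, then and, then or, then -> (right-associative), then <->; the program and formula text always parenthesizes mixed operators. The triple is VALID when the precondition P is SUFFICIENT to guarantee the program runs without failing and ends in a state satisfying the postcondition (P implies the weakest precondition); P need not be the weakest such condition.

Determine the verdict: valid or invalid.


Working backward. After the program, the postcondition g + 9 != 8 must hold; in canonical form it is g != -1.
Before skip: g != -1
Before g := y + 9: y != -10
Before g := g + 7: y != -10
Then branch requires ((g = 5 or y != 2*g + 7) -> 8*g + 4*y != -10) and ((not (g = 5 or y != 2*g + 7)) -> 2*y != -10); else branch requires y != -10.
Before the if: (3*y < -3 -> (((g = 5 or y != 2*g + 7) -> 8*g + 4*y != -10) and ((not (g = 5 or y != 2*g + 7)) -> 2*y != -10))) and ((not (3*y < -3)) -> y != -10)
The weakest precondition is (3*y < -3 -> (((g = 5 or y != 2*g + 7) -> 8*g + 4*y != -10) and ((not (g = 5 or y != 2*g + 7)) -> 2*y != -10))) and ((not (3*y < -3)) -> y != -10).
Check whether y = -1 implies it.
Every state satisfying the precondition satisfies the weakest precondition: the implication holds.
Answer: valid


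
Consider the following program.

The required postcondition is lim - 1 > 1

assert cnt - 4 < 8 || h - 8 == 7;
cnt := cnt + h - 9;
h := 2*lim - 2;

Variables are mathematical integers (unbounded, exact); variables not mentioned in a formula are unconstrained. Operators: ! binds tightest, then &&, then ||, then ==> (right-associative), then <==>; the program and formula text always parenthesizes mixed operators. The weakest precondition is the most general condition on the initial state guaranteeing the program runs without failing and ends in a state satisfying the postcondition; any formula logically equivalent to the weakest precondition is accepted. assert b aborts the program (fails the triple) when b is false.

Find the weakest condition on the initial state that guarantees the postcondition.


Working backward. After the program, the postcondition lim - 1 > 1 must hold; in canonical form it is lim > 2.
Before h := 2*lim - 2: lim > 2
Before cnt := cnt + h - 9: lim > 2
Before assert cnt - 4 < 8 || h - 8 == 7: (cnt < 12 || h == 15) && lim > 2
Answer: WP = (cnt < 12 || h == 15) && lim > 2


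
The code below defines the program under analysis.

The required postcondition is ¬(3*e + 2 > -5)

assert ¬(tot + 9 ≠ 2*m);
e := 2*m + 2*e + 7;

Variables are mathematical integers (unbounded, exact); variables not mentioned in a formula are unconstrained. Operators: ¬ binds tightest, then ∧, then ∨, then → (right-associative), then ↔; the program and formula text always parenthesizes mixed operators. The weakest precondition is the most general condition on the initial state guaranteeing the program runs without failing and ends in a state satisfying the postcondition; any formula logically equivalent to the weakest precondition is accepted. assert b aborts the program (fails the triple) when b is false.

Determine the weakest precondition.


Working backward. After the program, the postcondition ¬(3*e + 2 > -5) must hold; in canonical form it is ¬(3*e > -7).
Before e := 2*m + 2*e + 7: ¬(6*e + 6*m > -28)
Before assert ¬(tot + 9 ≠ 2*m): (¬(tot ≠ 2*m - 9)) ∧ (¬(6*e + 6*m > -28))
Answer: WP = (¬(tot ≠ 2*m - 9)) ∧ (¬(6*e + 6*m > -28))


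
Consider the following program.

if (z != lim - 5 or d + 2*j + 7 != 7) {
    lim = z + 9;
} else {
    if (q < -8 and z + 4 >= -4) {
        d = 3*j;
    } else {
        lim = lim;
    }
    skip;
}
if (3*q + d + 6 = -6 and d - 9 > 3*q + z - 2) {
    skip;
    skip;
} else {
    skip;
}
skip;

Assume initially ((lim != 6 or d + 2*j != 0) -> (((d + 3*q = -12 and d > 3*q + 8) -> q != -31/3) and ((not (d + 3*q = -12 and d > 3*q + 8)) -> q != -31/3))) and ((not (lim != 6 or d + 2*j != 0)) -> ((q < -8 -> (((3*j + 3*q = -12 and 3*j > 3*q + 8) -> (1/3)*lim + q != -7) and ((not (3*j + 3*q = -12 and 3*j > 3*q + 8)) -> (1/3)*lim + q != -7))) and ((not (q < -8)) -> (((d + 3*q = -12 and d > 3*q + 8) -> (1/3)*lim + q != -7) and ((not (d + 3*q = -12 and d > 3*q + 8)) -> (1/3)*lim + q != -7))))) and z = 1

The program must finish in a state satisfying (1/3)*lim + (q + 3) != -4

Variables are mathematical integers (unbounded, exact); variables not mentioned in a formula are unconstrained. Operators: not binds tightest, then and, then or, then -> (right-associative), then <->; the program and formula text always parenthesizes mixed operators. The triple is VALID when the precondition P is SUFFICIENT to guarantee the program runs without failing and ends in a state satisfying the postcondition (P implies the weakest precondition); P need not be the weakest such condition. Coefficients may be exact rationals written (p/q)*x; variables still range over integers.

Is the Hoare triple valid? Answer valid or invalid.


Working backward. After the program, the postcondition (1/3)*lim + (q + 3) != -4 must hold; in canonical form it is (1/3)*lim + q != -7.
Before skip: (1/3)*lim + q != -7
Then branch requires (1/3)*lim + q != -7; else branch requires (1/3)*lim + q != -7.
Before the if: ((d + 3*q = -12 and d > 3*q + z + 7) -> (1/3)*lim + q != -7) and ((not (d + 3*q = -12 and d > 3*q + z + 7)) -> (1/3)*lim + q != -7)
Then branch requires ((d + 3*q = -12 and d > 3*q + z + 7) -> q + (1/3)*z != -10) and ((not (d + 3*q = -12 and d > 3*q + z + 7)) -> q + (1/3)*z != -10); else branch requires ((q < -8 and z >= -8) -> (((3*j + 3*q = -12 and 3*j > 3*q + z + 7) -> (1/3)*lim + q != -7) and ((not (3*j + 3*q = -12 and 3*j > 3*q + z + 7)) -> (1/3)*lim + q != -7))) and ((not (q < -8 and z >= -8)) -> (((d + 3*q = -12 and d > 3*q + z + 7) -> (1/3)*lim + q != -7) and ((not (d + 3*q = -12 and d > 3*q + z + 7)) -> (1/3)*lim + q != -7))).
Before the if: ((z != lim - 5 or d + 2*j != 0) -> (((d + 3*q = -12 and d > 3*q + z + 7) -> q + (1/3)*z != -10) and ((not (d + 3*q = -12 and d > 3*q + z + 7)) -> q + (1/3)*z != -10))) and ((not (z != lim - 5 or d + 2*j != 0)) -> (((q < -8 and z >= -8) -> (((3*j + 3*q = -12 and 3*j > 3*q + z + 7) -> (1/3)*lim + q != -7) and ((not (3*j + 3*q = -12 and 3*j > 3*q + z + 7)) -> (1/3)*lim + q != -7))) and ((not (q < -8 and z >= -8)) -> (((d + 3*q = -12 and d > 3*q + z + 7) -> (1/3)*lim + q != -7) and ((not (d + 3*q = -12 and d > 3*q + z + 7)) -> (1/3)*lim + q != -7)))))
The weakest precondition is ((z != lim - 5 or d + 2*j != 0) -> (((d + 3*q = -12 and d > 3*q + z + 7) -> q + (1/3)*z != -10) and ((not (d + 3*q = -12 and d > 3*q + z + 7)) -> q + (1/3)*z != -10))) and ((not (z != lim - 5 or d + 2*j != 0)) -> (((q < -8 and z >= -8) -> (((3*j + 3*q = -12 and 3*j > 3*q + z + 7) -> (1/3)*lim + q != -7) and ((not (3*j + 3*q = -12 and 3*j > 3*q + z + 7)) -> (1/3)*lim + q != -7))) and ((not (q < -8 and z >= -8)) -> (((d + 3*q = -12 and d > 3*q + z + 7) -> (1/3)*lim + q != -7) and ((not (d + 3*q = -12 and d > 3*q + z + 7)) -> (1/3)*lim + q != -7))))).
Check whether ((lim != 6 or d + 2*j != 0) -> (((d + 3*q = -12 and d > 3*q + 8) -> q != -31/3) and ((not (d + 3*q = -12 and d > 3*q + 8)) -> q != -31/3))) and ((not (lim != 6 or d + 2*j != 0)) -> ((q < -8 -> (((3*j + 3*q = -12 and 3*j > 3*q + 8) -> (1/3)*lim + q != -7) and ((not (3*j + 3*q = -12 and 3*j > 3*q + 8)) -> (1/3)*lim + q != -7))) and ((not (q < -8)) -> (((d + 3*q = -12 and d > 3*q + 8) -> (1/3)*lim + q != -7) and ((not (d + 3*q = -12 and d > 3*q + 8)) -> (1/3)*lim + q != -7))))) and z = 1 implies it.
Every state satisfying the precondition satisfies the weakest precondition: the implication holds.
Answer: valid


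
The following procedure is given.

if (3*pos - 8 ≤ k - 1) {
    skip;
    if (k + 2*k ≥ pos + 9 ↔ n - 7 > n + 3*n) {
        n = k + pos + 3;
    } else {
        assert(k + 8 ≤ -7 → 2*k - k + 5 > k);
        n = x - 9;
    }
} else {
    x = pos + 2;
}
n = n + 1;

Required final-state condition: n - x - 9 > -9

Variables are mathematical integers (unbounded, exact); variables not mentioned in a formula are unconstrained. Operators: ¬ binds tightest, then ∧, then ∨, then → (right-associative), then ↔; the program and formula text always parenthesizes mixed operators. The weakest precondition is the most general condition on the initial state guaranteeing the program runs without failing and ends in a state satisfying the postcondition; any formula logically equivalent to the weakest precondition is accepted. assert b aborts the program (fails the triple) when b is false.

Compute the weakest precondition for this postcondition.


Working backward. After the program, the postcondition n - x - 9 > -9 must hold; in canonical form it is n > x.
Before n := n + 1: n > x - 1
Then branch requires ((3*k ≥ pos + 9 ↔ 3*n < -7) → k + pos > x - 4) ∧ (3*k ≥ pos + 9 ↔ 3*n < -7); else branch requires n > pos + 1.
Before the if: (3*pos ≤ k + 7 → (((3*k ≥ pos + 9 ↔ 3*n < -7) → k + pos > x - 4) ∧ (3*k ≥ pos + 9 ↔ 3*n < -7))) ∧ ((¬(3*pos ≤ k + 7)) → n > pos + 1)
Answer: WP = (3*pos ≤ k + 7 → (((3*k ≥ pos + 9 ↔ 3*n < -7) → k + pos > x - 4) ∧ (3*k ≥ pos + 9 ↔ 3*n < -7))) ∧ ((¬(3*pos ≤ k + 7)) → n > pos + 1)


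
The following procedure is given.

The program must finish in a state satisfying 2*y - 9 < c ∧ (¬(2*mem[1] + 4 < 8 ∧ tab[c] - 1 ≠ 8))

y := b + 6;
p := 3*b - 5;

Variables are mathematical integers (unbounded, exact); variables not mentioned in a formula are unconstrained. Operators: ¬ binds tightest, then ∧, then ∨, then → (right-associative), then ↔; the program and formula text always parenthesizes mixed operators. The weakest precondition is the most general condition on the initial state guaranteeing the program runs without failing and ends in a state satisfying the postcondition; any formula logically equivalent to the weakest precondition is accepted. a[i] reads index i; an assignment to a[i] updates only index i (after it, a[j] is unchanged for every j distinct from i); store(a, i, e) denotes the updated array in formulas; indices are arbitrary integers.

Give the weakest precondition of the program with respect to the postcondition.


Working backward. After the program, the postcondition 2*y - 9 < c ∧ (¬(2*mem[1] + 4 < 8 ∧ tab[c] - 1 ≠ 8)) must hold; in canonical form it is 2*y < c + 9 ∧ (¬(2*mem[1] < 4 ∧ tab[c] ≠ 9)).
Before p := 3*b - 5: 2*y < c + 9 ∧ (¬(2*mem[1] < 4 ∧ tab[c] ≠ 9))
Before y := b + 6: 2*b < c - 3 ∧ (¬(2*mem[1] < 4 ∧ tab[c] ≠ 9))
Answer: WP = 2*b < c - 3 ∧ (¬(2*mem[1] < 4 ∧ tab[c] ≠ 9))


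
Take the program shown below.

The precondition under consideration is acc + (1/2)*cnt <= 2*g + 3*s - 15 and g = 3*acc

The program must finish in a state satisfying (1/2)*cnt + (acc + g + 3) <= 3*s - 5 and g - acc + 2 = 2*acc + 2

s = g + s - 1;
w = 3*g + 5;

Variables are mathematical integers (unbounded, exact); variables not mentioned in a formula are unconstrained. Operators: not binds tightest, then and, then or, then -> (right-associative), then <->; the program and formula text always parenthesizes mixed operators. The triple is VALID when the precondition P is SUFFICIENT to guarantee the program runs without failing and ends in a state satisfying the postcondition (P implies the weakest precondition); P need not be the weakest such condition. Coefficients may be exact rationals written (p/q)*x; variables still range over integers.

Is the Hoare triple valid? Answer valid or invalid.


Working backward. After the program, the postcondition (1/2)*cnt + (acc + g + 3) <= 3*s - 5 and g - acc + 2 = 2*acc + 2 must hold; in canonical form it is acc + (1/2)*cnt + g <= 3*s - 8 and g = 3*acc.
Before w := 3*g + 5: acc + (1/2)*cnt + g <= 3*s - 8 and g = 3*acc
Before s := g + s - 1: acc + (1/2)*cnt <= 2*g + 3*s - 11 and g = 3*acc
The weakest precondition is acc + (1/2)*cnt <= 2*g + 3*s - 11 and g = 3*acc.
Check whether acc + (1/2)*cnt <= 2*g + 3*s - 15 and g = 3*acc implies it.
Every state satisfying the precondition satisfies the weakest precondition: the implication holds.
Answer: valid
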